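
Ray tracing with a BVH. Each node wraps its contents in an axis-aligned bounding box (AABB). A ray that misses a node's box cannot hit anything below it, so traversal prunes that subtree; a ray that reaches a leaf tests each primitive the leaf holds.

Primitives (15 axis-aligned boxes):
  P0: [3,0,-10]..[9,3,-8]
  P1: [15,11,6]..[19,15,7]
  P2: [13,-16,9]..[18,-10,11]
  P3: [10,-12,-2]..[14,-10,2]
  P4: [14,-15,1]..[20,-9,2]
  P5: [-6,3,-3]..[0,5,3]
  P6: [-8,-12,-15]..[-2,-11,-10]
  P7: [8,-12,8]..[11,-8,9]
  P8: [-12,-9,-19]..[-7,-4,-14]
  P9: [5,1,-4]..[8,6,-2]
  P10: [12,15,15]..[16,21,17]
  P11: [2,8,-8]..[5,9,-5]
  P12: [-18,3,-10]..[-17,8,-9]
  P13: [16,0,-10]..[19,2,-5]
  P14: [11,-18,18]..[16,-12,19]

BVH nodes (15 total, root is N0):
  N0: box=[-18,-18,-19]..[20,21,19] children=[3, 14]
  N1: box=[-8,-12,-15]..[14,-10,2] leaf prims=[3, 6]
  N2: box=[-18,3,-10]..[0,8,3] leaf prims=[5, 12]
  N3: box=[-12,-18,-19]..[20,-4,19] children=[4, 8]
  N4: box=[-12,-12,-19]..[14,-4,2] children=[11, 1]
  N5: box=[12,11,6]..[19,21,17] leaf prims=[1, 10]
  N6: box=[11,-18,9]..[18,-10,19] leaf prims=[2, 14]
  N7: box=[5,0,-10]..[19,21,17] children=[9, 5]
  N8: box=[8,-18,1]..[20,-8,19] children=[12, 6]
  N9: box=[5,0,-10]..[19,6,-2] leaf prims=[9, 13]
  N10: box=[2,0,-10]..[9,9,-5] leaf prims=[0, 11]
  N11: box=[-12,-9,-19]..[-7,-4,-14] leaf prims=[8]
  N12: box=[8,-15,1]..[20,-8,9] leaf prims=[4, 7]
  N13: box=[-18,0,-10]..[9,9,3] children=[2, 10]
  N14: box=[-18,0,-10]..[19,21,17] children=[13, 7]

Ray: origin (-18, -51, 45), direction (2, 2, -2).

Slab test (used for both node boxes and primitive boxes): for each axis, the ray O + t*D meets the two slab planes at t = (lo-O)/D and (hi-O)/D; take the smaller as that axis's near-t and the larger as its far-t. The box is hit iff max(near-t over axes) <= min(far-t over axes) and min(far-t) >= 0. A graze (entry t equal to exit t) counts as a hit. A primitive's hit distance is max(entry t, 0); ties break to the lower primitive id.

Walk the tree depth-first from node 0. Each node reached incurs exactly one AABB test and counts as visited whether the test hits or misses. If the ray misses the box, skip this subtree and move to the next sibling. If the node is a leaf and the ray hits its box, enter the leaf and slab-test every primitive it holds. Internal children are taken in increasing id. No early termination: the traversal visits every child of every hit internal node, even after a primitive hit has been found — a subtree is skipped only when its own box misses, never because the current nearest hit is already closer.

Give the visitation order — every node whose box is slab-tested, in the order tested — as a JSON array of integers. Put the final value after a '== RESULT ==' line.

Trace the traversal:
N0 x:[0,19] y:[33/2,36] z:[13,32] -> hit [33/2,19], descend [3, 14]
  N3 x:[3,19] y:[33/2,47/2] z:[13,32] -> hit [33/2,19], descend [4, 8]
    N4 x:[3,16] y:[39/2,47/2] z:[43/2,32] -> miss, prune
    N8 x:[13,19] y:[33/2,43/2] z:[13,22] -> hit [33/2,19], descend [6, 12]
      N6 x:[29/2,18] y:[33/2,41/2] z:[13,18] -> hit [33/2,18] leaf, test {P2@t=35/2, P14(miss)}
      N12 x:[13,19] y:[18,43/2] z:[18,22] -> hit [18,19] leaf, test {P4(miss), P7(miss)}
  N14 x:[0,37/2] y:[51/2,36] z:[14,55/2] -> miss, prune

7 AABB tests over nodes [0, 3, 4, 8, 6, 12, 14]; 2 leaves entered; closest P2.

== RESULT ==
[0, 3, 4, 8, 6, 12, 14]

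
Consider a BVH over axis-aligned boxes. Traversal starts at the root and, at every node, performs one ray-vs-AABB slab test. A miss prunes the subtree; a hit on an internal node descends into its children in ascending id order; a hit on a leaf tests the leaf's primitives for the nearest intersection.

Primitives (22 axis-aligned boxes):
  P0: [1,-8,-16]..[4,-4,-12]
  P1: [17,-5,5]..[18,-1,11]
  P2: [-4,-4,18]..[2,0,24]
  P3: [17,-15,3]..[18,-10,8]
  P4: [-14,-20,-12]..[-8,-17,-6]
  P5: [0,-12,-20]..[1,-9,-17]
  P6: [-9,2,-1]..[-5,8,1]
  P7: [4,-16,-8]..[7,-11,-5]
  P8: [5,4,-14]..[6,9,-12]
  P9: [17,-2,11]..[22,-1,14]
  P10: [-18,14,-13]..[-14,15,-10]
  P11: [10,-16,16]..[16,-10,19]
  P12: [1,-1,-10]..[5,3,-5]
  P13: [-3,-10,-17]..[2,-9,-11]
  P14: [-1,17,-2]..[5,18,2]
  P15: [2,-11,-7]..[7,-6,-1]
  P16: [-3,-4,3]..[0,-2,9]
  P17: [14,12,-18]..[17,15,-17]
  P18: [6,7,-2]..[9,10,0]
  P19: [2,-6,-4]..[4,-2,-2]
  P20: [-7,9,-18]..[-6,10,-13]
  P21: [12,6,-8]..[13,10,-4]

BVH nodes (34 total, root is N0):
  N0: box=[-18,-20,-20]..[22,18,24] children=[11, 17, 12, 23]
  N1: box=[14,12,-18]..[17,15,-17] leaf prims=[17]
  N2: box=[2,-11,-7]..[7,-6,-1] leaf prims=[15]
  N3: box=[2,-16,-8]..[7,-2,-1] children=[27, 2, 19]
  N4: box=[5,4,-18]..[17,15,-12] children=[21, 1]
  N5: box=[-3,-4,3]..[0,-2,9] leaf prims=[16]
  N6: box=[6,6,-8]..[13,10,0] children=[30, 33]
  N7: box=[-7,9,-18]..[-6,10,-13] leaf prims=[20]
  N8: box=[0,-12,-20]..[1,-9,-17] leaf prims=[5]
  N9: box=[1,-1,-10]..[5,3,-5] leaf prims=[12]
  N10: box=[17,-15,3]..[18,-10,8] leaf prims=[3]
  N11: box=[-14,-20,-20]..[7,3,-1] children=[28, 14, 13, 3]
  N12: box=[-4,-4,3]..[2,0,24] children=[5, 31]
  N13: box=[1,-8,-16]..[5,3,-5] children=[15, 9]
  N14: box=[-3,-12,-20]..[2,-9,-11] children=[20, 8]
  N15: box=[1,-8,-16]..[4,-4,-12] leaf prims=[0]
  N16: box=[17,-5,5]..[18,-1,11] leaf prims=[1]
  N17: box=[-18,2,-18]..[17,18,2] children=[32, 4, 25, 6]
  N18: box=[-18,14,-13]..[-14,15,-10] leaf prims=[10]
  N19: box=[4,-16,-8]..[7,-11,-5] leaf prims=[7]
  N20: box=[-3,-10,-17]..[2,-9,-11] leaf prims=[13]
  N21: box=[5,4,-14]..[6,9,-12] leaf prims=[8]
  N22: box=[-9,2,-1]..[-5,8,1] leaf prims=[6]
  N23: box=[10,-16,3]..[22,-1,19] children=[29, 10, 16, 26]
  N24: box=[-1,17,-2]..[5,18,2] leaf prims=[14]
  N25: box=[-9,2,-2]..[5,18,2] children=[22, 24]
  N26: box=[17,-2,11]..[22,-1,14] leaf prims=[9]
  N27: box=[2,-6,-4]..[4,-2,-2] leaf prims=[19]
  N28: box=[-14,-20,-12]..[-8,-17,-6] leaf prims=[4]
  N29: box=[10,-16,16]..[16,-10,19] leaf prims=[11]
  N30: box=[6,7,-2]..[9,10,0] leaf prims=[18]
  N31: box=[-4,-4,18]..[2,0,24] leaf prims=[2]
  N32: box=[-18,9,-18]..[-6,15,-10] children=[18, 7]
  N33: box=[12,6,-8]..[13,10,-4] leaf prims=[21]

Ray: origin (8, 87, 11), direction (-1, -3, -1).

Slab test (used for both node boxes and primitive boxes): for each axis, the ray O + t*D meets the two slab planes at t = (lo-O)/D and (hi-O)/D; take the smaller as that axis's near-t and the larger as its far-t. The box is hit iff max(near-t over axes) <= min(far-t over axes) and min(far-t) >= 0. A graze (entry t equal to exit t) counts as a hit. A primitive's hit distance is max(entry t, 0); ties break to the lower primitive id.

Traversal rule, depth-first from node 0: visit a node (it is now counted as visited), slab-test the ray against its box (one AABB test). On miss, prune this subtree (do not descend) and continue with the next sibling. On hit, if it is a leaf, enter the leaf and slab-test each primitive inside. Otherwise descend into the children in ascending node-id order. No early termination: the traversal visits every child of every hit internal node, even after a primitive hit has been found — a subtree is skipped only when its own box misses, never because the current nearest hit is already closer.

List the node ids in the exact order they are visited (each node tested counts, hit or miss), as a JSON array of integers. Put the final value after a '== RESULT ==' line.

Traverse from the root:
N0 x:[-14,26] y:[23,107/3] z:[-13,31] -> hit [23,26], descend [11, 12, 17, 23]
  N11 x:[1,22] y:[28,107/3] z:[12,31] -> miss, prune
  N12 x:[6,12] y:[29,91/3] z:[-13,8] -> miss, prune
  N17 x:[-9,26] y:[23,85/3] z:[9,29] -> hit [23,26], descend [4, 6, 25, 32]
    N4 x:[-9,3] y:[24,83/3] z:[23,29] -> miss, prune
    N6 x:[-5,2] y:[77/3,27] z:[11,19] -> miss, prune
    N25 x:[3,17] y:[23,85/3] z:[9,13] -> miss, prune
    N32 x:[14,26] y:[24,26] z:[21,29] -> hit [24,26], descend [7, 18]
      N7 x:[14,15] y:[77/3,26] z:[24,29] -> miss, prune
      N18 x:[22,26] y:[24,73/3] z:[21,24] -> hit [24,24] leaf, test {P10@t=24}
  N23 x:[-14,-2] y:[88/3,103/3] z:[-8,8] -> miss, prune

order=[0, 11, 12, 17, 4, 6, 25, 32, 7, 18, 23]  |boxes|=11  |leaves|=1  hit=P10

== RESULT ==
[0, 11, 12, 17, 4, 6, 25, 32, 7, 18, 23]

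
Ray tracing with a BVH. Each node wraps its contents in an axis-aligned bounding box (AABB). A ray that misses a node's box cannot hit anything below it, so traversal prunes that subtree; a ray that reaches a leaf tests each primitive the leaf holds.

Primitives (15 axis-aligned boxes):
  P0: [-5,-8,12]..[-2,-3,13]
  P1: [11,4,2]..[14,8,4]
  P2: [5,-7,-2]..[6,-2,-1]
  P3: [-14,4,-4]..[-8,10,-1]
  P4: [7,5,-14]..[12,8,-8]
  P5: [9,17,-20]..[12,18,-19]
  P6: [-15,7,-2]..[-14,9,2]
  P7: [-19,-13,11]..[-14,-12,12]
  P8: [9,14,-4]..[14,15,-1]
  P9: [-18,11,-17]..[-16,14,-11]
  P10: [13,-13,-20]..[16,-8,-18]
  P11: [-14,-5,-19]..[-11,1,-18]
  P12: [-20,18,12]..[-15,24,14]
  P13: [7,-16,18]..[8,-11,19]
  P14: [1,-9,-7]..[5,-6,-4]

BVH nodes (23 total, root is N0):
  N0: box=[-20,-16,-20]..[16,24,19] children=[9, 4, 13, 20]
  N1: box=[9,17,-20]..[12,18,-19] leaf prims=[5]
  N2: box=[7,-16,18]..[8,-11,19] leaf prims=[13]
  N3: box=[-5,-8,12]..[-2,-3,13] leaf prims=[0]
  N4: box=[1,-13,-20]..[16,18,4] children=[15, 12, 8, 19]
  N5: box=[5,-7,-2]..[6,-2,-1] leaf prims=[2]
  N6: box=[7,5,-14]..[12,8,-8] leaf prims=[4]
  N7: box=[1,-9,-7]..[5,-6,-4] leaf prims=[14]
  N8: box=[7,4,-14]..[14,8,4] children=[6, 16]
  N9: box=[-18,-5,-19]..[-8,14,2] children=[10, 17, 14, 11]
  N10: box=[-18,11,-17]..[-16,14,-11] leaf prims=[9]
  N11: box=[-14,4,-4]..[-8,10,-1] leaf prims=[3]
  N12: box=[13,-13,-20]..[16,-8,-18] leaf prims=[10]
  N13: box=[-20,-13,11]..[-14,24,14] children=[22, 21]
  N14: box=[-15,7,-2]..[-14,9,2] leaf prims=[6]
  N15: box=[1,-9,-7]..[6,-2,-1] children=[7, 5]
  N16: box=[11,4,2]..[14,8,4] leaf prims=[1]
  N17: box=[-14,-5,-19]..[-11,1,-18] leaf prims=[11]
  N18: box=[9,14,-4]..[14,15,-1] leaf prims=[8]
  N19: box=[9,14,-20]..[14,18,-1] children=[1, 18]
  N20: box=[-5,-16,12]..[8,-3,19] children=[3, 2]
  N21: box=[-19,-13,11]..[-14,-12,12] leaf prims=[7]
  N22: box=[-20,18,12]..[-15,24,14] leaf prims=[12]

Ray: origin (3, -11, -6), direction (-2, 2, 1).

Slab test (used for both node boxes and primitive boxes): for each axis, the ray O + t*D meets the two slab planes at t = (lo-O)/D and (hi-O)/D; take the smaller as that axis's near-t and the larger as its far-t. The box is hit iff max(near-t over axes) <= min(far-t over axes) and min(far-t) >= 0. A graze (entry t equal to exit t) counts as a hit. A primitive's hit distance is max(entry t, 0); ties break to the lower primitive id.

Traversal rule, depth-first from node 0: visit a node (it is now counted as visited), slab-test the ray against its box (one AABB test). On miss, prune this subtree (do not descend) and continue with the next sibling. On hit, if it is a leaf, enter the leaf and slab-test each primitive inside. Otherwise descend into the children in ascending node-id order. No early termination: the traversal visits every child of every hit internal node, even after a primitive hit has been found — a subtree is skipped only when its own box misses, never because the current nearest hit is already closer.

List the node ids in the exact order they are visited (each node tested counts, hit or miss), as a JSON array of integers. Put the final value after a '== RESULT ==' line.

Traverse from the root:
N0 x:[-13/2,23/2] y:[-5/2,35/2] z:[-14,25] -> hit [-5/2,23/2], descend [4, 9, 13, 20]
  N4 x:[-13/2,1] y:[-1,29/2] z:[-14,10] -> hit [-1,1], descend [8, 12, 15, 19]
    N8 x:[-11/2,-2] y:[15/2,19/2] z:[-8,10] -> miss, prune
    N12 x:[-13/2,-5] y:[-1,3/2] z:[-14,-12] -> miss, prune
    N15 x:[-3/2,1] y:[1,9/2] z:[-1,5] -> hit [1,1], descend [5, 7]
      N5 x:[-3/2,-1] y:[2,9/2] z:[4,5] -> miss, prune
      N7 x:[-1,1] y:[1,5/2] z:[-1,2] -> hit [1,1] leaf, test {P14@t=1}
    N19 x:[-11/2,-3] y:[25/2,29/2] z:[-14,5] -> miss, prune
  N9 x:[11/2,21/2] y:[3,25/2] z:[-13,8] -> hit [11/2,8], descend [10, 11, 14, 17]
    N10 x:[19/2,21/2] y:[11,25/2] z:[-11,-5] -> miss, prune
    N11 x:[11/2,17/2] y:[15/2,21/2] z:[2,5] -> miss, prune
    N14 x:[17/2,9] y:[9,10] z:[4,8] -> miss, prune
    N17 x:[7,17/2] y:[3,6] z:[-13,-12] -> miss, prune
  N13 x:[17/2,23/2] y:[-1,35/2] z:[17,20] -> miss, prune
  N20 x:[-5/2,4] y:[-5/2,4] z:[18,25] -> miss, prune

15 AABB tests over nodes [0, 4, 8, 12, 15, 5, 7, 19, 9, 10, 11, 14, 17, 13, 20]; 1 leaf entered; closest P14.

== RESULT ==
[0, 4, 8, 12, 15, 5, 7, 19, 9, 10, 11, 14, 17, 13, 20]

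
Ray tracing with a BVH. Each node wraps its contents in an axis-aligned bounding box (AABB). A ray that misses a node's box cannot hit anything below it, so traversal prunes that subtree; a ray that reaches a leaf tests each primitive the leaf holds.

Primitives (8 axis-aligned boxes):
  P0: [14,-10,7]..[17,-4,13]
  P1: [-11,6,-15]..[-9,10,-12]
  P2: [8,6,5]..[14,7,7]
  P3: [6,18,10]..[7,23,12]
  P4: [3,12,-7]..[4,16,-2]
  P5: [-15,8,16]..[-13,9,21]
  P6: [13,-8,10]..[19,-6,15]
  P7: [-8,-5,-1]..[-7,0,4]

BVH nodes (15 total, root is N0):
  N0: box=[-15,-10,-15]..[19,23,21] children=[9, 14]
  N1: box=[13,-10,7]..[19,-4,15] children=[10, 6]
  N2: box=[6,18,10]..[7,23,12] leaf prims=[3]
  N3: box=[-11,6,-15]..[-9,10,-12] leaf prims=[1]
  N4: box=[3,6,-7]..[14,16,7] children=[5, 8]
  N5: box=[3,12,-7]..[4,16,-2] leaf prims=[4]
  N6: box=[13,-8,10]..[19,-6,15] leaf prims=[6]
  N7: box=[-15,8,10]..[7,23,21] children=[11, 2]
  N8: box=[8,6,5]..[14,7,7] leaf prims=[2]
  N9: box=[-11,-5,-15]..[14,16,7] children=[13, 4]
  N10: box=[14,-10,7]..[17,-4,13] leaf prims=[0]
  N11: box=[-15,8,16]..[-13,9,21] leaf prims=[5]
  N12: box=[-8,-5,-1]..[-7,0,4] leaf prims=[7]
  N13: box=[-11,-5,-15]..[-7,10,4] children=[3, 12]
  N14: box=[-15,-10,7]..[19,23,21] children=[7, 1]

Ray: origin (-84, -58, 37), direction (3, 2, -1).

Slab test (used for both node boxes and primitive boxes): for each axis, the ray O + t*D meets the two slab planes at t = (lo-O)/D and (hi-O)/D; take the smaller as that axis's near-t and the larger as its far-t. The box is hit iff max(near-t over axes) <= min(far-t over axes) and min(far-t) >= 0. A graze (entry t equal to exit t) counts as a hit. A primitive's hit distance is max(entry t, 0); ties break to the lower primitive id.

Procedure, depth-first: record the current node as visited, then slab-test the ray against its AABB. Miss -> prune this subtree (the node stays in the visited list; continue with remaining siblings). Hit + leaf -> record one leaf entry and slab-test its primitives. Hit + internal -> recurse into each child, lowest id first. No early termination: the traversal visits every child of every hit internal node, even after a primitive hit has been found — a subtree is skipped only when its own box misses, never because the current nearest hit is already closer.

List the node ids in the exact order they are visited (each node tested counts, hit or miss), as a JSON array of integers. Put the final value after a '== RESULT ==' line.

Walk:
N0 x:[23,103/3] y:[24,81/2] z:[16,52] -> hit [24,103/3], descend [9, 14]
  N9 x:[73/3,98/3] y:[53/2,37] z:[30,52] -> hit [30,98/3], descend [4, 13]
    N4 x:[29,98/3] y:[32,37] z:[30,44] -> hit [32,98/3], descend [5, 8]
      N5 x:[29,88/3] y:[35,37] z:[39,44] -> miss, prune
      N8 x:[92/3,98/3] y:[32,65/2] z:[30,32] -> hit [32,32] leaf, test {P2@t=32}
    N13 x:[73/3,77/3] y:[53/2,34] z:[33,52] -> miss, prune
  N14 x:[23,103/3] y:[24,81/2] z:[16,30] -> hit [24,30], descend [1, 7]
    N1 x:[97/3,103/3] y:[24,27] z:[22,30] -> miss, prune
    N7 x:[23,91/3] y:[33,81/2] z:[16,27] -> miss, prune

order=[0, 9, 4, 5, 8, 13, 14, 1, 7]  |boxes|=9  |leaves|=1  hit=P2

== RESULT ==
[0, 9, 4, 5, 8, 13, 14, 1, 7]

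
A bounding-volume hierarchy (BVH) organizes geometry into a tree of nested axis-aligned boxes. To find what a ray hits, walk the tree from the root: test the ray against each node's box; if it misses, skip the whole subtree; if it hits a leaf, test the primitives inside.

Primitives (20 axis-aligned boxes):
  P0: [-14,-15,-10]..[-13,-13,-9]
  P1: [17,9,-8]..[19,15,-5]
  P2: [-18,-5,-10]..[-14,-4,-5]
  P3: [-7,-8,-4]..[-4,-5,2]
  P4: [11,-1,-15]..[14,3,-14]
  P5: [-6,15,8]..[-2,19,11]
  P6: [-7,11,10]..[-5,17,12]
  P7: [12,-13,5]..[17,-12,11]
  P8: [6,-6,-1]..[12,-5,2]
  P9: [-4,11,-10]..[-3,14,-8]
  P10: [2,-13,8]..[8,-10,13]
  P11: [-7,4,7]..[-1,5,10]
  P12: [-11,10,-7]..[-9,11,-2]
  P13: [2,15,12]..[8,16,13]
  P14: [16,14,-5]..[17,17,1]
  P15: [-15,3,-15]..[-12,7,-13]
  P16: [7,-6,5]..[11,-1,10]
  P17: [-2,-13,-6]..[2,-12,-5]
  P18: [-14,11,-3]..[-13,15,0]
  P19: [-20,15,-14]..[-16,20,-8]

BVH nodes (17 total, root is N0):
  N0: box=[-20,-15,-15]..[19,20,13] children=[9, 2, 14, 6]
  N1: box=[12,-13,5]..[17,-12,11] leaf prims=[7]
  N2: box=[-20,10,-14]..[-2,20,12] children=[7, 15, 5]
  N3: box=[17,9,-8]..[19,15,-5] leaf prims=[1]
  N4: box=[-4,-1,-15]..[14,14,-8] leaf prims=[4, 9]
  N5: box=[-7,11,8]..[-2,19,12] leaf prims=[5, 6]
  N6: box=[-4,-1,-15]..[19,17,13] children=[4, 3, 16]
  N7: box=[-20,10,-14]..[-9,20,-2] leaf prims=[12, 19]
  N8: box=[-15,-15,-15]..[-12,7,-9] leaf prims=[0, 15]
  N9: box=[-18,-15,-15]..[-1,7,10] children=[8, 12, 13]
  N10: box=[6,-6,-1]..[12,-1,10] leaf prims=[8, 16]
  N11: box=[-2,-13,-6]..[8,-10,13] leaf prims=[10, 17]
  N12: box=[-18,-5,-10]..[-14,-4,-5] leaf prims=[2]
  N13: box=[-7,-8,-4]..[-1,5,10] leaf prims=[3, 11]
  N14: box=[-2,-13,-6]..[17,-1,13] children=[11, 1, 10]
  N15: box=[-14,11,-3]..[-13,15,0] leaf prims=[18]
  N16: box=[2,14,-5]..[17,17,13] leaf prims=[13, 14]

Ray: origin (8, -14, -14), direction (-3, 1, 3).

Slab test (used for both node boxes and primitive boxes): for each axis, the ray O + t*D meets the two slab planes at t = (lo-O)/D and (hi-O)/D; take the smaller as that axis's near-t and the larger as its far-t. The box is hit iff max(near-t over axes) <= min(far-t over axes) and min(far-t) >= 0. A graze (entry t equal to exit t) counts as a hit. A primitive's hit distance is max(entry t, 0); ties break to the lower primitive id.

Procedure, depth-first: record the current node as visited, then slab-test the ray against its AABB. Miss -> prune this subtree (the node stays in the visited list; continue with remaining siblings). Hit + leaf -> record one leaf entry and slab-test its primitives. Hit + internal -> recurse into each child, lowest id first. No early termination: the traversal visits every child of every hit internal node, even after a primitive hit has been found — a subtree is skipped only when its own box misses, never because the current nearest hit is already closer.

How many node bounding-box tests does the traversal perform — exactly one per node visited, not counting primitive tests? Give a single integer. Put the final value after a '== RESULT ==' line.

Trace the traversal:
N0 x:[-11/3,28/3] y:[-1,34] z:[-1/3,9] -> hit [-1/3,9], descend [2, 6, 9, 14]
  N2 x:[10/3,28/3] y:[24,34] z:[0,26/3] -> miss, prune
  N6 x:[-11/3,4] y:[13,31] z:[-1/3,9] -> miss, prune
  N9 x:[3,26/3] y:[-1,21] z:[-1/3,8] -> hit [3,8], descend [8, 12, 13]
    N8 x:[20/3,23/3] y:[-1,21] z:[-1/3,5/3] -> miss, prune
    N12 x:[22/3,26/3] y:[9,10] z:[4/3,3] -> miss, prune
    N13 x:[3,5] y:[6,19] z:[10/3,8] -> miss, prune
  N14 x:[-3,10/3] y:[1,13] z:[8/3,9] -> hit [8/3,10/3], descend [1, 10, 11]
    N1 x:[-3,-4/3] y:[1,2] z:[19/3,25/3] -> miss, prune
    N10 x:[-4/3,2/3] y:[8,13] z:[13/3,8] -> miss, prune
    N11 x:[0,10/3] y:[1,4] z:[8/3,9] -> hit [8/3,10/3] leaf, test {P10(miss), P17(miss)}

Visited [0, 2, 6, 9, 8, 12, 13, 14, 1, 10, 11]. Tests: 11 box, 1 leaf. Nearest: miss.

== RESULT ==
11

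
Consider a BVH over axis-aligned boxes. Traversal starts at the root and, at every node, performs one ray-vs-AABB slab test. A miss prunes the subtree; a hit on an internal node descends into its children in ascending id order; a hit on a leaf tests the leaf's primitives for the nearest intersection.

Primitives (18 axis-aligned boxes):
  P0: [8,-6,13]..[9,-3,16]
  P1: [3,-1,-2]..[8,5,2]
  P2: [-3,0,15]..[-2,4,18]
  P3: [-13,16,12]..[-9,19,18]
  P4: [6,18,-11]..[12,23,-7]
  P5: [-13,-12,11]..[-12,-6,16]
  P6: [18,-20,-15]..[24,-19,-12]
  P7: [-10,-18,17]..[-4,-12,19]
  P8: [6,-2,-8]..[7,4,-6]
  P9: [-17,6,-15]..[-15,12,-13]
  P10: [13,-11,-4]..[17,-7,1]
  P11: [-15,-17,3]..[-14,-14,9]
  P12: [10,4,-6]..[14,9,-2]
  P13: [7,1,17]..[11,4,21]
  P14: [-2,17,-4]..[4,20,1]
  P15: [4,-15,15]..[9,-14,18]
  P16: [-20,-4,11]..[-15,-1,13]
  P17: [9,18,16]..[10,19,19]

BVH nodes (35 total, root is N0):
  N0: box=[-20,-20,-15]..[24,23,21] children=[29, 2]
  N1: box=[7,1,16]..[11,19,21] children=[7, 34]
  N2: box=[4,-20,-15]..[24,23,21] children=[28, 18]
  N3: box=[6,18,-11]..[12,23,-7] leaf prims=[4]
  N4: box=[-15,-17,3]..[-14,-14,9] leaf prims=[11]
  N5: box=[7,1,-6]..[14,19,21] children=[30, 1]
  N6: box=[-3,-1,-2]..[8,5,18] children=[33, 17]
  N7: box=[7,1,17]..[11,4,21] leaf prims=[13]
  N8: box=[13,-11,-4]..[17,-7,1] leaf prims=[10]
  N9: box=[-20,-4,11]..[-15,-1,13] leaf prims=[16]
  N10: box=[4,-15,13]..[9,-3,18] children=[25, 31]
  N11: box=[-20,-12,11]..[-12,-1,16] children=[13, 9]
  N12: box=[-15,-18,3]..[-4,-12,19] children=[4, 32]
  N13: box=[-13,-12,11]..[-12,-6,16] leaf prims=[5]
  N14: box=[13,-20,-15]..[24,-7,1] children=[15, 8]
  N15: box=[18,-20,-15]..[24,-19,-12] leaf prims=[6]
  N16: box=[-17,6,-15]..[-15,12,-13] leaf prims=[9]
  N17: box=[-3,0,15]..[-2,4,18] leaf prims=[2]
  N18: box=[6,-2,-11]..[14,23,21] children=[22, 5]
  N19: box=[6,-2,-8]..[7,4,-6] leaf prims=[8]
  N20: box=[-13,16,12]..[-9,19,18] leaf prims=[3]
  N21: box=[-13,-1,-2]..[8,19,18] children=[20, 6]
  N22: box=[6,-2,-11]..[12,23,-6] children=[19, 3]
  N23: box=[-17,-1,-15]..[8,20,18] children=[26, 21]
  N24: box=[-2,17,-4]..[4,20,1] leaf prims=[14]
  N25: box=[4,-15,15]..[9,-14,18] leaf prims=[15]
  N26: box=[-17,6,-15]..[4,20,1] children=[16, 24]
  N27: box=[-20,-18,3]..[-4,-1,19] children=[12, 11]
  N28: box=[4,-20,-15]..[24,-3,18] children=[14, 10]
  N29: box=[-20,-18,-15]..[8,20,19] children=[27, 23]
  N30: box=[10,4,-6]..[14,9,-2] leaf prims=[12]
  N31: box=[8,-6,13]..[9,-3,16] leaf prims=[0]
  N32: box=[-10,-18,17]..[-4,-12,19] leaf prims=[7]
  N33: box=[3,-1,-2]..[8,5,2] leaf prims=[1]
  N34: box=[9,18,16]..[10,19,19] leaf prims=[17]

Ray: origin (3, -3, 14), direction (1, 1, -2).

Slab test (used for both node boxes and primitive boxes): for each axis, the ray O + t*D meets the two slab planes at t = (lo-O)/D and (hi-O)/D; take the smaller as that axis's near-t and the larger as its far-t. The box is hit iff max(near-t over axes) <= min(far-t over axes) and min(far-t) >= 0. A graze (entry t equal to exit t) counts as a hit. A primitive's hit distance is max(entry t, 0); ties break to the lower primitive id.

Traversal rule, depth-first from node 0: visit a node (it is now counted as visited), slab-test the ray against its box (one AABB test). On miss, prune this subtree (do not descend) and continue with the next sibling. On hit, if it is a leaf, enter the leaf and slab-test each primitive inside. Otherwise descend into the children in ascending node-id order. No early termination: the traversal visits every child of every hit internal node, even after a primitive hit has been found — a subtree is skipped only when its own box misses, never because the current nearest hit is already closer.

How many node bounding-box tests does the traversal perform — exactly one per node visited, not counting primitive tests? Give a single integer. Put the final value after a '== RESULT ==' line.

Walk:
N0 x:[-23,21] y:[-17,26] z:[-7/2,29/2] -> hit [-7/2,29/2], descend [2, 29]
  N2 x:[1,21] y:[-17,26] z:[-7/2,29/2] -> hit [1,29/2], descend [18, 28]
    N18 x:[3,11] y:[1,26] z:[-7/2,25/2] -> hit [3,11], descend [5, 22]
      N5 x:[4,11] y:[4,22] z:[-7/2,10] -> hit [4,10], descend [1, 30]
        N1 x:[4,8] y:[4,22] z:[-7/2,-1] -> miss, prune
        N30 x:[7,11] y:[7,12] z:[8,10] -> hit [8,10] leaf, test {P12@t=8}
      N22 x:[3,9] y:[1,26] z:[10,25/2] -> miss, prune
    N28 x:[1,21] y:[-17,0] z:[-2,29/2] -> miss, prune
  N29 x:[-23,5] y:[-15,23] z:[-5/2,29/2] -> hit [-5/2,5], descend [23, 27]
    N23 x:[-20,5] y:[2,23] z:[-2,29/2] -> hit [2,5], descend [21, 26]
      N21 x:[-16,5] y:[2,22] z:[-2,8] -> hit [2,5], descend [6, 20]
        N6 x:[-6,5] y:[2,8] z:[-2,8] -> hit [2,5], descend [17, 33]
          N17 x:[-6,-5] y:[3,7] z:[-2,-1/2] -> miss, prune
          N33 x:[0,5] y:[2,8] z:[6,8] -> miss, prune
        N20 x:[-16,-12] y:[19,22] z:[-2,1] -> miss, prune
      N26 x:[-20,1] y:[9,23] z:[13/2,29/2] -> miss, prune
    N27 x:[-23,-7] y:[-15,2] z:[-5/2,11/2] -> miss, prune

17 AABB tests over nodes [0, 2, 18, 5, 1, 30, 22, 28, 29, 23, 21, 6, 17, 33, 20, 26, 27]; 1 leaf entered; closest P12.

== RESULT ==
17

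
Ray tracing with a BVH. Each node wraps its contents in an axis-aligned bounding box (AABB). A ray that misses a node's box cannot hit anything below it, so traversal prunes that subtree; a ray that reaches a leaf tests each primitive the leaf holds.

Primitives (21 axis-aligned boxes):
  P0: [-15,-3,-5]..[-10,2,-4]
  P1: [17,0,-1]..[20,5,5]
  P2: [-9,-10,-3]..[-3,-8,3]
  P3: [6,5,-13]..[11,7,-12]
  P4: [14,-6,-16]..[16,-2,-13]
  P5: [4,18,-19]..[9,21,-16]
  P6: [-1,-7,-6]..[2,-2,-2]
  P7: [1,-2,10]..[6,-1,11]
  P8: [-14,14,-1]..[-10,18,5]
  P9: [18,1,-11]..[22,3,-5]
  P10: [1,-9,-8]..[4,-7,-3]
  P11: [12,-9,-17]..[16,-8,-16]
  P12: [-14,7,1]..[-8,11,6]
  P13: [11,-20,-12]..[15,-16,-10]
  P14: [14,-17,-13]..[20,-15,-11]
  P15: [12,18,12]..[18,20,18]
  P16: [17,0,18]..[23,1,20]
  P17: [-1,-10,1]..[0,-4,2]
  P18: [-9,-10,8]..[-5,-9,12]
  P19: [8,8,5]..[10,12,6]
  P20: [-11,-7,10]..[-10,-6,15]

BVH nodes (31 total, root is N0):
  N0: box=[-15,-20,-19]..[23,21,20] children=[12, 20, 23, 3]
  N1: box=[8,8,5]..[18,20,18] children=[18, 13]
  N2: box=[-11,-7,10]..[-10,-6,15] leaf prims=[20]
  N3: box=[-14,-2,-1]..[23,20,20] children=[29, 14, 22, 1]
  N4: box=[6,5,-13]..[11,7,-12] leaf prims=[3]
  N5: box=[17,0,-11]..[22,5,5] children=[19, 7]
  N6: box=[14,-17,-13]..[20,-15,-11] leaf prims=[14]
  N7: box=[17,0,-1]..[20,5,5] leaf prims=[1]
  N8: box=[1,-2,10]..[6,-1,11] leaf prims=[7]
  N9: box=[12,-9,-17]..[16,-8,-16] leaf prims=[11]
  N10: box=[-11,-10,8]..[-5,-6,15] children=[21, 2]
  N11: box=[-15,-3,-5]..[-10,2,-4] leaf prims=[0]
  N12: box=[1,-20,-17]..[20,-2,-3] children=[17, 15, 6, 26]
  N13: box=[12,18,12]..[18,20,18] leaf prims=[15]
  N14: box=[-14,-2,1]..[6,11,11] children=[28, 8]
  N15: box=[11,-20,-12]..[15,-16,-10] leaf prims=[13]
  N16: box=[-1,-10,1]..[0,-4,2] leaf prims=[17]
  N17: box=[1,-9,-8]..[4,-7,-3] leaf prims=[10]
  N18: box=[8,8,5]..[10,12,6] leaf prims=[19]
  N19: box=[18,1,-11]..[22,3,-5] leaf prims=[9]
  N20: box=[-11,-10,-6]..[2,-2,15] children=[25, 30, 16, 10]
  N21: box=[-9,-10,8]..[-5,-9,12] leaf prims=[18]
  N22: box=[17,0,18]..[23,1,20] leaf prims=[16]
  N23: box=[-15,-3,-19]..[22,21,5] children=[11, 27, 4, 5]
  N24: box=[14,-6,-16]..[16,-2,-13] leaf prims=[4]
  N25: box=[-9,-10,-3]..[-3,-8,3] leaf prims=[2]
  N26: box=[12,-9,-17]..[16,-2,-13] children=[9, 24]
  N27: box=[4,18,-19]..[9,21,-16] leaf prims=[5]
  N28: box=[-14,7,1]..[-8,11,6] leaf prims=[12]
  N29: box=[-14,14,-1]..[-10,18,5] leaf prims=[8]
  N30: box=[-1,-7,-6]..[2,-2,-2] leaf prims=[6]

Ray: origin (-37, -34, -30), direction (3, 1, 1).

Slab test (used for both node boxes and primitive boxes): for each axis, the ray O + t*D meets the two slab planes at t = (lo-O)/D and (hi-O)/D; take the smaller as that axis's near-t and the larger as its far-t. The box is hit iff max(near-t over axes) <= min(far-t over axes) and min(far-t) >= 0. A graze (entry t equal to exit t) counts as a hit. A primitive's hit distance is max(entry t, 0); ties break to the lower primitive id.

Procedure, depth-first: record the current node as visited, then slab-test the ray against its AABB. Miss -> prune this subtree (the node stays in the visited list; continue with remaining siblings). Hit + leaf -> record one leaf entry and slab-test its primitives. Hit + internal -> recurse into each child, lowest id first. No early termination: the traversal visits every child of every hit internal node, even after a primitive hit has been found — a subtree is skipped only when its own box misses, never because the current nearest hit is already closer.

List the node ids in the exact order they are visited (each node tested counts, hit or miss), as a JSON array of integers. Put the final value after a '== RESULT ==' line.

Walk:
N0 x:[22/3,20] y:[14,55] z:[11,50] -> hit [14,20], descend [3, 12, 20, 23]
  N3 x:[23/3,20] y:[32,54] z:[29,50] -> miss, prune
  N12 x:[38/3,19] y:[14,32] z:[13,27] -> hit [14,19], descend [6, 15, 17, 26]
    N6 x:[17,19] y:[17,19] z:[17,19] -> hit [17,19] leaf, test {P14@t=17}
    N15 x:[16,52/3] y:[14,18] z:[18,20] -> miss, prune
    N17 x:[38/3,41/3] y:[25,27] z:[22,27] -> miss, prune
    N26 x:[49/3,53/3] y:[25,32] z:[13,17] -> miss, prune
  N20 x:[26/3,13] y:[24,32] z:[24,45] -> miss, prune
  N23 x:[22/3,59/3] y:[31,55] z:[11,35] -> miss, prune

Summary -> nodes [0, 3, 12, 6, 15, 17, 26, 20, 23]; box-tests=9; leaf-entries=1; first=P14

== RESULT ==
[0, 3, 12, 6, 15, 17, 26, 20, 23]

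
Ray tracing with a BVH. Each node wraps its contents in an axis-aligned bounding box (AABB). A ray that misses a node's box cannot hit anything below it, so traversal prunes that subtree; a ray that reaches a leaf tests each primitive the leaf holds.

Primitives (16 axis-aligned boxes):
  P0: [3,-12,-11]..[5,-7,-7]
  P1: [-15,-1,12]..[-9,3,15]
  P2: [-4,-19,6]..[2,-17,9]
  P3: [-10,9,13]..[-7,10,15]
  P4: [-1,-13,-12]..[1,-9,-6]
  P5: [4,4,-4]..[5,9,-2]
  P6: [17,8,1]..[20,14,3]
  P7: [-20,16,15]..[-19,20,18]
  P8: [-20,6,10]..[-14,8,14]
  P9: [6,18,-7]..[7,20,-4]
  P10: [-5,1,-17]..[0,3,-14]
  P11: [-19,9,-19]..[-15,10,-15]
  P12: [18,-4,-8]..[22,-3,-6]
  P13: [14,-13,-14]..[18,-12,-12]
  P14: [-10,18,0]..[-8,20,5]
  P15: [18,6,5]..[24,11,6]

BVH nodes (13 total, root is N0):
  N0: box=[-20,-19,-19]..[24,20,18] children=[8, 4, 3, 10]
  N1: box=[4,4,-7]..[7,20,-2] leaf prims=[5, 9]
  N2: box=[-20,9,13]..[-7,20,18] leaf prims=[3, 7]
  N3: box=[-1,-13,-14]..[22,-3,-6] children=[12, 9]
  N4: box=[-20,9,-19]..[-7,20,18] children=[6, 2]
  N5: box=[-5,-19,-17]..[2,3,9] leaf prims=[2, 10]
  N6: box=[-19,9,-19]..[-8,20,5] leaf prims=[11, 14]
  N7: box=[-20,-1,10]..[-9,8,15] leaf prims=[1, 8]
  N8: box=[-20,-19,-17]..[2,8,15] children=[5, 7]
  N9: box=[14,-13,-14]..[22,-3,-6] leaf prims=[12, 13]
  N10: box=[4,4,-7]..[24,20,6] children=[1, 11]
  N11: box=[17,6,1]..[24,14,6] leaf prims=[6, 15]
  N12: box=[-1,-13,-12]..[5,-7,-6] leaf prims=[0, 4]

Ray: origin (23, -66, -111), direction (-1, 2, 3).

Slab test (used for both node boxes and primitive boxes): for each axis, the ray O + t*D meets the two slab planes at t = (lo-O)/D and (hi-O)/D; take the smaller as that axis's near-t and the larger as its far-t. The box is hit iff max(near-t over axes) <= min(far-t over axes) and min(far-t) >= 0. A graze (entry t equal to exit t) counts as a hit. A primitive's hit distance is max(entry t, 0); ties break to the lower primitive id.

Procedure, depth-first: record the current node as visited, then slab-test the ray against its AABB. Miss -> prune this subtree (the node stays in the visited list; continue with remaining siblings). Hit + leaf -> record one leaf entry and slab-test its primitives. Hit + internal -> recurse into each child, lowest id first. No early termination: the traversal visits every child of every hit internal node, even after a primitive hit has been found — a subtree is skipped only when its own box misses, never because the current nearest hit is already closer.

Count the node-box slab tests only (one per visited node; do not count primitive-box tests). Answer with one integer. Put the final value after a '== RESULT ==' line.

Walk:
N0 x:[-1,43] y:[47/2,43] z:[92/3,43] -> hit [92/3,43], descend [3, 4, 8, 10]
  N3 x:[1,24] y:[53/2,63/2] z:[97/3,35] -> miss, prune
  N4 x:[30,43] y:[75/2,43] z:[92/3,43] -> hit [75/2,43], descend [2, 6]
    N2 x:[30,43] y:[75/2,43] z:[124/3,43] -> hit [124/3,43] leaf, test {P3(miss), P7@t=42}
    N6 x:[31,42] y:[75/2,43] z:[92/3,116/3] -> hit [75/2,116/3] leaf, test {P11(miss), P14(miss)}
  N8 x:[21,43] y:[47/2,37] z:[94/3,42] -> hit [94/3,37], descend [5, 7]
    N5 x:[21,28] y:[47/2,69/2] z:[94/3,40] -> miss, prune
    N7 x:[32,43] y:[65/2,37] z:[121/3,42] -> miss, prune
  N10 x:[-1,19] y:[35,43] z:[104/3,39] -> miss, prune

Summary -> nodes [0, 3, 4, 2, 6, 8, 5, 7, 10]; box-tests=9; leaf-entries=2; first=P7

== RESULT ==
9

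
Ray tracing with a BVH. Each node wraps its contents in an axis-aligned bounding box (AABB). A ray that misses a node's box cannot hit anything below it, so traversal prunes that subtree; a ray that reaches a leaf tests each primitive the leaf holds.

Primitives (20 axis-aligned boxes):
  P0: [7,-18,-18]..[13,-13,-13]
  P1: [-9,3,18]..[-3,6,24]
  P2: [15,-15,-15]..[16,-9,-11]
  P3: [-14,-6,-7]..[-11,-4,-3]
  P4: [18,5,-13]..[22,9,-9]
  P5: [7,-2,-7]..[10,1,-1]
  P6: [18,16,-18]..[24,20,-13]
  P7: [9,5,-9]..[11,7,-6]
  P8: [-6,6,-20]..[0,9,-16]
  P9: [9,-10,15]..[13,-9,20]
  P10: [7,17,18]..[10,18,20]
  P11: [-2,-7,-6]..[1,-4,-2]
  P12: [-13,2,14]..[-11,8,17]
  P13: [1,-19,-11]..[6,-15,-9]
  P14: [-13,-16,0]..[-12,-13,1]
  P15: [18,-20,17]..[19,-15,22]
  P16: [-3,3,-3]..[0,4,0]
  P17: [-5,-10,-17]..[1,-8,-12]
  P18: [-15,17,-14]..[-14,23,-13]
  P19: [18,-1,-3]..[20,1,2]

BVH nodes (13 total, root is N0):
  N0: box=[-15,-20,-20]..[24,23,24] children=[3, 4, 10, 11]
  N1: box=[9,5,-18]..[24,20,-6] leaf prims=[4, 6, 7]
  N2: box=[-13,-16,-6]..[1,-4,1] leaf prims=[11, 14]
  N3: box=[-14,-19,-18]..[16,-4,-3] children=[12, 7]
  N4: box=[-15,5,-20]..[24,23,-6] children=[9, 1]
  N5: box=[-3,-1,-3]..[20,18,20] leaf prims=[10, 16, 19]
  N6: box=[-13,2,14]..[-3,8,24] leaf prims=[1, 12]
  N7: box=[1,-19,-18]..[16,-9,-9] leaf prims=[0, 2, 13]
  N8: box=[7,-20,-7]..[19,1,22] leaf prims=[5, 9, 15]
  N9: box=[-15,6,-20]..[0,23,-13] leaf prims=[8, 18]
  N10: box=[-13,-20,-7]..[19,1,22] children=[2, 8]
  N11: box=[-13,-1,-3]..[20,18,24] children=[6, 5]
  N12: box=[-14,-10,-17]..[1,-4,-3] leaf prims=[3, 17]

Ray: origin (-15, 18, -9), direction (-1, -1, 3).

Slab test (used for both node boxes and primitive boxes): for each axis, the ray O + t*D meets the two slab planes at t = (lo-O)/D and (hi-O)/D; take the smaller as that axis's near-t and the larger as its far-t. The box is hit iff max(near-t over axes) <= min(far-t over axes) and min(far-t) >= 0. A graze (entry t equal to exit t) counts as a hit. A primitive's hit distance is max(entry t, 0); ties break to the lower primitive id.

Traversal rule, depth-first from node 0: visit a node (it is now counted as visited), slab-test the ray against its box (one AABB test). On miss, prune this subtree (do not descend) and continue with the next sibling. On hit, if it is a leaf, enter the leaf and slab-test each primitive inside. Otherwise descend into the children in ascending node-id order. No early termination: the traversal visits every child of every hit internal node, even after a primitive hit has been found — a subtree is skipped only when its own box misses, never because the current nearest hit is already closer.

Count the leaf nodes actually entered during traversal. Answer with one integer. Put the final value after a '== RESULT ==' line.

Walk:
N0 x:[-39,0] y:[-5,38] z:[-11/3,11] -> hit [-11/3,0], descend [3, 4, 10, 11]
  N3 x:[-31,-1] y:[22,37] z:[-3,2] -> miss, prune
  N4 x:[-39,0] y:[-5,13] z:[-11/3,1] -> hit [-11/3,0], descend [1, 9]
    N1 x:[-39,-24] y:[-2,13] z:[-3,1] -> miss, prune
    N9 x:[-15,0] y:[-5,12] z:[-11/3,-4/3] -> miss, prune
  N10 x:[-34,-2] y:[17,38] z:[2/3,31/3] -> miss, prune
  N11 x:[-35,-2] y:[0,19] z:[2,11] -> miss, prune

Summary -> nodes [0, 3, 4, 1, 9, 10, 11]; box-tests=7; leaf-entries=0; first=miss

== RESULT ==
0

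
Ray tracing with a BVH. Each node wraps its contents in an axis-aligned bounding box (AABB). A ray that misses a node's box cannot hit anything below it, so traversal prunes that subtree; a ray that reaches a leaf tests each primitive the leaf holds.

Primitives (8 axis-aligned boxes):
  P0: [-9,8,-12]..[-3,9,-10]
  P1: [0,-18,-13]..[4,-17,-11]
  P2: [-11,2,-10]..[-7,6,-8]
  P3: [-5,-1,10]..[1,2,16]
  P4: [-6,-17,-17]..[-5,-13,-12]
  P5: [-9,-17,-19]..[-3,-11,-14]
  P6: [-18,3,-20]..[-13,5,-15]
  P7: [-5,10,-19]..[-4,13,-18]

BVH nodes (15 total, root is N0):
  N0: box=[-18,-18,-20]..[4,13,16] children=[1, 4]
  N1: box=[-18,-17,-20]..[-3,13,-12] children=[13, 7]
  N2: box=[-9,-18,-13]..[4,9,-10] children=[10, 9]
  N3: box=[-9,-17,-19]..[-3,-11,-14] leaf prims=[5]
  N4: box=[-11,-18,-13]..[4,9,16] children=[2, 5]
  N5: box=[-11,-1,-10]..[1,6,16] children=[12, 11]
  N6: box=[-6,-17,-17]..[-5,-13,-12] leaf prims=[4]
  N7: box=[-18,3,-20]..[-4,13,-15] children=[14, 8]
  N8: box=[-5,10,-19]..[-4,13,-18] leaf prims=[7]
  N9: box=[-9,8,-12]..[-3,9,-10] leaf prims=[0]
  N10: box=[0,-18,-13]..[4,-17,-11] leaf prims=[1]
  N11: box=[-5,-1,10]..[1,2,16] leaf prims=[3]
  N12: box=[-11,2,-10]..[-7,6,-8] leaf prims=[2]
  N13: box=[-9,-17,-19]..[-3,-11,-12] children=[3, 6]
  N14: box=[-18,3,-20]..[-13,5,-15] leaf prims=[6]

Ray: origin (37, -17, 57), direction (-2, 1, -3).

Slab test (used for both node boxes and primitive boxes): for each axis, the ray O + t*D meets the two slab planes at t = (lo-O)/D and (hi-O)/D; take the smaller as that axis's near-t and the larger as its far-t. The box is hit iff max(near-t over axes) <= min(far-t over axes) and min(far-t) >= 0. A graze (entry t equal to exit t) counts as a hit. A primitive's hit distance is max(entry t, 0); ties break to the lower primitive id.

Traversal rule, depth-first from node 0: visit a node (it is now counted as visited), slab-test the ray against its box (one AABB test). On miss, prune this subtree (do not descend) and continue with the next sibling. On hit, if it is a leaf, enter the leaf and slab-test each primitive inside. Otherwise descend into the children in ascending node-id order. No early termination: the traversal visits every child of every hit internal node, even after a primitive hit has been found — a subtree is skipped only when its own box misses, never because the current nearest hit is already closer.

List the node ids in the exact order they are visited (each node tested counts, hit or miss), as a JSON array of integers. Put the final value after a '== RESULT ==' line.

Traverse from the root:
N0 x:[33/2,55/2] y:[-1,30] z:[41/3,77/3] -> hit [33/2,77/3], descend [1, 4]
  N1 x:[20,55/2] y:[0,30] z:[23,77/3] -> hit [23,77/3], descend [7, 13]
    N7 x:[41/2,55/2] y:[20,30] z:[24,77/3] -> hit [24,77/3], descend [8, 14]
      N8 x:[41/2,21] y:[27,30] z:[25,76/3] -> miss, prune
      N14 x:[25,55/2] y:[20,22] z:[24,77/3] -> miss, prune
    N13 x:[20,23] y:[0,6] z:[23,76/3] -> miss, prune
  N4 x:[33/2,24] y:[-1,26] z:[41/3,70/3] -> hit [33/2,70/3], descend [2, 5]
    N2 x:[33/2,23] y:[-1,26] z:[67/3,70/3] -> hit [67/3,23], descend [9, 10]
      N9 x:[20,23] y:[25,26] z:[67/3,23] -> miss, prune
      N10 x:[33/2,37/2] y:[-1,0] z:[68/3,70/3] -> miss, prune
    N5 x:[18,24] y:[16,23] z:[41/3,67/3] -> hit [18,67/3], descend [11, 12]
      N11 x:[18,21] y:[16,19] z:[41/3,47/3] -> miss, prune
      N12 x:[22,24] y:[19,23] z:[65/3,67/3] -> hit [22,67/3] leaf, test {P2@t=22}

order=[0, 1, 7, 8, 14, 13, 4, 2, 9, 10, 5, 11, 12]  |boxes|=13  |leaves|=1  hit=P2

== RESULT ==
[0, 1, 7, 8, 14, 13, 4, 2, 9, 10, 5, 11, 12]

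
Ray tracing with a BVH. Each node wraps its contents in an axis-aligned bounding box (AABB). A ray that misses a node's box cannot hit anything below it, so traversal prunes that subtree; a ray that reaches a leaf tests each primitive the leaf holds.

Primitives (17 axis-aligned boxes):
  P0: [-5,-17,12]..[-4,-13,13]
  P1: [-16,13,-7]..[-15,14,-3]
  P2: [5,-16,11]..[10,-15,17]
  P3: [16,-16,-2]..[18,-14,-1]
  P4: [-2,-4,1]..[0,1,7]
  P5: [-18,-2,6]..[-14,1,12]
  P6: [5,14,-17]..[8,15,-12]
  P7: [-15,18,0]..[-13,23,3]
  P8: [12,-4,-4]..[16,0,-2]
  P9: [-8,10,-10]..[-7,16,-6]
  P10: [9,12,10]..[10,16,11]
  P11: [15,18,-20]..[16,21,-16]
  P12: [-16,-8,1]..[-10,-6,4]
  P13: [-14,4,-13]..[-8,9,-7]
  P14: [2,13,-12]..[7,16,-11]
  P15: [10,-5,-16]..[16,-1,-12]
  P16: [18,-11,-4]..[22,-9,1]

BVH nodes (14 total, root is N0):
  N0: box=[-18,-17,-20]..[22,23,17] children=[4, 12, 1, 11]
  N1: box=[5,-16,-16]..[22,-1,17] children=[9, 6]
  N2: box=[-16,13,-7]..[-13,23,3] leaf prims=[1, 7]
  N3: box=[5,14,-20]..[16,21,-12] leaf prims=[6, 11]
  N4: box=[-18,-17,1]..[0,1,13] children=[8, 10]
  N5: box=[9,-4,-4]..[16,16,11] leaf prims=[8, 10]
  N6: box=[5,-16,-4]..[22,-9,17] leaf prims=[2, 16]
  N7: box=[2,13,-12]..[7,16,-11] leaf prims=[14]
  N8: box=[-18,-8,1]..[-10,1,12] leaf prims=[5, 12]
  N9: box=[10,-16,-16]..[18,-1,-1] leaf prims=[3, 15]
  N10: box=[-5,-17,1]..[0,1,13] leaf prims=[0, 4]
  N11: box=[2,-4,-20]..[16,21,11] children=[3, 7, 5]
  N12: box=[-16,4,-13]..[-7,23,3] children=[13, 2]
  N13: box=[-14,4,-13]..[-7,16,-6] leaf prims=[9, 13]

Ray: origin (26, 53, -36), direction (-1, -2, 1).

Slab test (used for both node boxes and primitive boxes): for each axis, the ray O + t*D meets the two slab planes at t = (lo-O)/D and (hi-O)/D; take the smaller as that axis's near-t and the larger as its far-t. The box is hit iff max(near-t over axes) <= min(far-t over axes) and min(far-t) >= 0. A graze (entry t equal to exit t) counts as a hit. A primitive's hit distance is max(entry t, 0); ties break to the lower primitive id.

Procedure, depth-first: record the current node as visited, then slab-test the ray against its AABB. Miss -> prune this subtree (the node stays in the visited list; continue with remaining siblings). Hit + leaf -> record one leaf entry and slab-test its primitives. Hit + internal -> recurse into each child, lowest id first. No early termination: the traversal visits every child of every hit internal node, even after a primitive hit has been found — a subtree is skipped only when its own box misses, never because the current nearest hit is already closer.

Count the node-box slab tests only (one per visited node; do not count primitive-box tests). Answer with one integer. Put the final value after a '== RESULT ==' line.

Trace the traversal:
N0 x:[4,44] y:[15,35] z:[16,53] -> hit [16,35], descend [1, 4, 11, 12]
  N1 x:[4,21] y:[27,69/2] z:[20,53] -> miss, prune
  N4 x:[26,44] y:[26,35] z:[37,49] -> miss, prune
  N11 x:[10,24] y:[16,57/2] z:[16,47] -> hit [16,24], descend [3, 5, 7]
    N3 x:[10,21] y:[16,39/2] z:[16,24] -> hit [16,39/2] leaf, test {P6@t=19, P11(miss)}
    N5 x:[10,17] y:[37/2,57/2] z:[32,47] -> miss, prune
    N7 x:[19,24] y:[37/2,20] z:[24,25] -> miss, prune
  N12 x:[33,42] y:[15,49/2] z:[23,39] -> miss, prune

Visited [0, 1, 4, 11, 3, 5, 7, 12]. Tests: 8 box, 1 leaf. Nearest: P6.

== RESULT ==
8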